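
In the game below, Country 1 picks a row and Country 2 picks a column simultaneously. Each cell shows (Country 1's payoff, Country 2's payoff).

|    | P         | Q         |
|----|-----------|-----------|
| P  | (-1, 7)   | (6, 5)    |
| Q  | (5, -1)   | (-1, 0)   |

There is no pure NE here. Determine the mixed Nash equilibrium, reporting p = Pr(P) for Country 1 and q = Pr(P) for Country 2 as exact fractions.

p = 1/3, q = 7/13

Each player's mixing probability is pinned down by making the *other* player indifferent.
Country 2 indifferent between P and Q: p·7 + (1−p)·(-1) = p·5 + (1−p)·0 ⟹ (-1) + 8p = 0 + 5p ⟹ p = 1/3.
Country 1 indifferent between P and Q: q·(-1) + (1−q)·6 = q·5 + (1−q)·(-1) ⟹ 6 + (-7)q = (-1) + 6q ⟹ q = 7/13.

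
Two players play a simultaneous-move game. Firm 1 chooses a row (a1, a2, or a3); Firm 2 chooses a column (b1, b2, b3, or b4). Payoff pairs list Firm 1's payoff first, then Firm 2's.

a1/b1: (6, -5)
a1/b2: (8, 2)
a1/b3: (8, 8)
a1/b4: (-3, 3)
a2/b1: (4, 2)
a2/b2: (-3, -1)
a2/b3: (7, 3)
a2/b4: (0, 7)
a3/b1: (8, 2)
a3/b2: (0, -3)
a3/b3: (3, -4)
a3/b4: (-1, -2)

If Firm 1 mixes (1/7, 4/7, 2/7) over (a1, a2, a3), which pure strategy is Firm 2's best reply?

Firm 2's best reply maximizes expected payoff against the mix.
b1: (1/7)·(-5) + (4/7)·2 + (2/7)·2 = 1
b2: (1/7)·2 + (4/7)·(-1) + (2/7)·(-3) = -8/7
b3: (1/7)·8 + (4/7)·3 + (2/7)·(-4) = 12/7
b4: (1/7)·3 + (4/7)·7 + (2/7)·(-2) = 27/7
Highest expected payoff is 27/7, from b4.

b4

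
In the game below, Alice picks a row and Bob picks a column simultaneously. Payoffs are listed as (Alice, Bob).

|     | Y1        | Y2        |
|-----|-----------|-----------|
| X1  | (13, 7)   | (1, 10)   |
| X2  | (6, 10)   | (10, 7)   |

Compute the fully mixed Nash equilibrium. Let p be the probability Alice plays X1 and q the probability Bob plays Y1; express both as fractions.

In a mixed NE each player is indifferent between their pure strategies, so the opponent's mix sets the indifference.
Bob indifferent between Y1 and Y2: p·7 + (1−p)·10 = p·10 + (1−p)·7 ⟹ 10 + (-3)p = 7 + 3p ⟹ p = 1/2.
Alice indifferent between X1 and X2: q·13 + (1−q)·1 = q·6 + (1−q)·10 ⟹ 1 + 12q = 10 + (-4)q ⟹ q = 9/16.

p = 1/2, q = 9/16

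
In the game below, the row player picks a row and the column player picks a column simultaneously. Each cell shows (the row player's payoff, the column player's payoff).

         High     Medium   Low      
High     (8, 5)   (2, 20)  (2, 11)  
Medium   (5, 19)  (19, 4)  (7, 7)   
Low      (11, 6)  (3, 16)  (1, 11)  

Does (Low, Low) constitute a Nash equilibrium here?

No

Holding the column player at Low: the row player gets 1 from Low but could get 7 by switching to Medium. The row player has a profitable deviation.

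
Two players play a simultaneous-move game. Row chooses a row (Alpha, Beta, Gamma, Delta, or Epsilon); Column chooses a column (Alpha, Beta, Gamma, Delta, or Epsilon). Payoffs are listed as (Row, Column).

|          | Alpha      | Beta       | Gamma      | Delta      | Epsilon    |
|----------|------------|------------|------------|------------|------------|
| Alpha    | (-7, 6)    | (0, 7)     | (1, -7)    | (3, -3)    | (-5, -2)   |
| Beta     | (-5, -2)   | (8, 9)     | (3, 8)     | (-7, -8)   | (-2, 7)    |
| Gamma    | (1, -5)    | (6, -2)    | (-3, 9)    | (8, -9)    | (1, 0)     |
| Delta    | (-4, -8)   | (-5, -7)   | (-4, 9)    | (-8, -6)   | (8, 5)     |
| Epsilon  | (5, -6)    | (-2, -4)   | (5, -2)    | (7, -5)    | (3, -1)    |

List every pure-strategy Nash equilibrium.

Find each player's best response to every opponent strategy; NE are the intersections.
Row's best responses — vs Alpha: Epsilon (payoff 5); vs Beta: Beta (payoff 8); vs Gamma: Epsilon (payoff 5); vs Delta: Gamma (payoff 8); vs Epsilon: Delta (payoff 8).
Column's best responses — vs Alpha: Beta (payoff 7); vs Beta: Beta (payoff 9); vs Gamma: Gamma (payoff 9); vs Delta: Gamma (payoff 9); vs Epsilon: Epsilon (payoff -1).
The only mutual best response is (Beta, Beta); neither player gains by switching there.

(Beta, Beta)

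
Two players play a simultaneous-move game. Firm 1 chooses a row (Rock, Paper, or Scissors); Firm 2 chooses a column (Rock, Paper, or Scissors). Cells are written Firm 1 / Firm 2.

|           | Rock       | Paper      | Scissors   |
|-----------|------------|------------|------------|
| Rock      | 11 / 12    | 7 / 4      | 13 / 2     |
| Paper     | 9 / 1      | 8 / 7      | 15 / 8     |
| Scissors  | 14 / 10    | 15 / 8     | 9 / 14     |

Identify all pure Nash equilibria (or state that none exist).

Find each player's best response to every opponent strategy; NE are the intersections.
Firm 1's best responses — vs Rock: Scissors (payoff 14); vs Paper: Scissors (payoff 15); vs Scissors: Paper (payoff 15).
Firm 2's best responses — vs Rock: Rock (payoff 12); vs Paper: Scissors (payoff 8); vs Scissors: Scissors (payoff 14).
The only mutual best response is (Paper, Scissors); neither player gains by switching there.

(Paper, Scissors)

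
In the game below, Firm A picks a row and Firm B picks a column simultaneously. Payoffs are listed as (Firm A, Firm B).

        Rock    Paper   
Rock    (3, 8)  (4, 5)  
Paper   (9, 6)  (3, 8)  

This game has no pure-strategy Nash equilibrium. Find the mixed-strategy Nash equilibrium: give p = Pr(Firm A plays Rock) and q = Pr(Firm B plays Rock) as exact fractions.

p = 2/5, q = 1/7

Each player's mixing probability is pinned down by making the *other* player indifferent.
Firm B indifferent between Rock and Paper: p·8 + (1−p)·6 = p·5 + (1−p)·8 ⟹ 6 + 2p = 8 + (-3)p ⟹ p = 2/5.
Firm A indifferent between Rock and Paper: q·3 + (1−q)·4 = q·9 + (1−q)·3 ⟹ 4 + (-1)q = 3 + 6q ⟹ q = 1/7.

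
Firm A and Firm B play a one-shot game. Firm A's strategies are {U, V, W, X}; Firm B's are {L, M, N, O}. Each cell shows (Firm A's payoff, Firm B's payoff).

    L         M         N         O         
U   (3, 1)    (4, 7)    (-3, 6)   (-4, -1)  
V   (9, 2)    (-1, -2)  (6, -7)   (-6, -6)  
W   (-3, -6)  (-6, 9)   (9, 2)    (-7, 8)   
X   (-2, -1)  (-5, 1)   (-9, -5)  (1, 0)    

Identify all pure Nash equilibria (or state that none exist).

A profile is a Nash equilibrium when each player is best-responding to the other.
Firm A's best responses — vs L: V (payoff 9); vs M: U (payoff 4); vs N: W (payoff 9); vs O: X (payoff 1).
Firm B's best responses — vs U: M (payoff 7); vs V: L (payoff 2); vs W: M (payoff 9); vs X: M (payoff 1).
Mutual best responses occur at (U, M) and (V, L); at each, neither player gains by switching.

(U, M) and (V, L)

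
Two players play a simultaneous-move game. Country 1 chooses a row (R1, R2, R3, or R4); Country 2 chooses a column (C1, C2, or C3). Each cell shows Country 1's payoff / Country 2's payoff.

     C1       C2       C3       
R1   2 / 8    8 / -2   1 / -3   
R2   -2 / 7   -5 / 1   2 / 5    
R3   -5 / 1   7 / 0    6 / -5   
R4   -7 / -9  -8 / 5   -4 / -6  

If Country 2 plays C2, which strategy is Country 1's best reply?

R1

With Country 2 fixed at C2, Country 1's payoffs are: R1 → 8, R2 → -5, R3 → 7, R4 → -8.
The maximum is 8, achieved by R1.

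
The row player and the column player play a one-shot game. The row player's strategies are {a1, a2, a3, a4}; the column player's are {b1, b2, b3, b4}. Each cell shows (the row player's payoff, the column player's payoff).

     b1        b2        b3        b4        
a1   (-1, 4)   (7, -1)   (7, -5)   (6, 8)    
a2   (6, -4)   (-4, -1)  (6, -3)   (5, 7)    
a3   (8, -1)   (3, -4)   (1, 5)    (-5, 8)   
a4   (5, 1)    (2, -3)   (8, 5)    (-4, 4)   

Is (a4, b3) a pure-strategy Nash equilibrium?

Holding the column player at b3: the row player gets 8 from a4, versus 7 from a1, 6 from a2, 1 from a3. No profitable deviation for the row player.
Holding the row player at a4: the column player gets 5 from b3, versus 1 from b1, -3 from b2, 4 from b4. No profitable deviation for the column player either.

Yes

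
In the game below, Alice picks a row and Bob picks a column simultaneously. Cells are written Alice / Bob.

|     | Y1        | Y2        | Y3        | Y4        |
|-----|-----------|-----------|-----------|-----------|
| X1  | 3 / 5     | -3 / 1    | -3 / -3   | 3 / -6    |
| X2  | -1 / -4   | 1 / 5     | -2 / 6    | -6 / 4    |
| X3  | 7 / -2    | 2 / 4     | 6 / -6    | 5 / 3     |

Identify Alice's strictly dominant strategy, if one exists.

X3

Check whether one of Alice's strategies beats all alternatives regardless of what the opponent does.
X3 strictly dominates: vs Y1: 7 > each of {3, -1}; vs Y2: 2 > each of {-3, 1}; vs Y3: 6 > each of {-3, -2}; vs Y4: 5 > each of {3, -6}.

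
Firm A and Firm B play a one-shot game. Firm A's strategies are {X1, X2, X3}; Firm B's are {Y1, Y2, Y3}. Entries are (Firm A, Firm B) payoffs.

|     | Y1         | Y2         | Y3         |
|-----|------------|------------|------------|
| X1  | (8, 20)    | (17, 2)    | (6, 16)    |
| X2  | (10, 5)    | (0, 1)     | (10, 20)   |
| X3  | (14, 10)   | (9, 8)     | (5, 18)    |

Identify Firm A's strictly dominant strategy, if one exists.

None

Check whether one of Firm A's strategies beats all alternatives regardless of what the opponent does.
X1 is not dominant: against Y1, X2 gives 10 > 8.
X2 is not dominant: against Y1, X3 gives 14 > 10.
X3 is not dominant: against Y2, X1 gives 17 > 9.
No single strategy is best against every opponent action.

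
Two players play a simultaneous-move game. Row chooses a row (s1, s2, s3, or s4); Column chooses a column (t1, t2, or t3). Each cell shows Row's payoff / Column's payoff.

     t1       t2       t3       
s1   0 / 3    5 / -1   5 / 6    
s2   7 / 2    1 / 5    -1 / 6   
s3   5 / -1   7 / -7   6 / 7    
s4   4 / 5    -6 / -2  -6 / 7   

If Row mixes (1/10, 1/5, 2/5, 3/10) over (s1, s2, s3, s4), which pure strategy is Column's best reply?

Compute Column's expected payoff from each pure strategy against the given mix.
t1: (1/10)·3 + (1/5)·2 + (2/5)·(-1) + (3/10)·5 = 9/5
t2: (1/10)·(-1) + (1/5)·5 + (2/5)·(-7) + (3/10)·(-2) = -5/2
t3: (1/10)·6 + (1/5)·6 + (2/5)·7 + (3/10)·7 = 67/10
Highest expected payoff is 67/10, from t3.

t3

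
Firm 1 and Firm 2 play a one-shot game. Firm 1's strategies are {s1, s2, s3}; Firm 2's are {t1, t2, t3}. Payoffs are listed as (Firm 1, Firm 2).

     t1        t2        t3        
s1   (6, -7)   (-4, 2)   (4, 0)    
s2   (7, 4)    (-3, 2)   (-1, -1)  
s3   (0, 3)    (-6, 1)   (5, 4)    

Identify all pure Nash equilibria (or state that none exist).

(s2, t1) and (s3, t3)

Check mutual best responses: a cell is a NE iff neither player can gain by unilaterally deviating.
Firm 1's best responses — vs t1: s2 (payoff 7); vs t2: s2 (payoff -3); vs t3: s3 (payoff 5).
Firm 2's best responses — vs s1: t2 (payoff 2); vs s2: t1 (payoff 4); vs s3: t3 (payoff 4).
Mutual best responses occur at (s2, t1) and (s3, t3); at each, neither player gains by switching.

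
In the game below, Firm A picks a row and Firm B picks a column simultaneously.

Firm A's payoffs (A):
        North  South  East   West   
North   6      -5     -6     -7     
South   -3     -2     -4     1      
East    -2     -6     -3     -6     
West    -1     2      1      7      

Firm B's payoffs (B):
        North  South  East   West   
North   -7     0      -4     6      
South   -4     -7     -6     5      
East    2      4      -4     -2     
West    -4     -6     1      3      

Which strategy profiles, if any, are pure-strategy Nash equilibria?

Find each player's best response to every opponent strategy; NE are the intersections.
Firm A's best responses — vs North: North (payoff 6); vs South: West (payoff 2); vs East: West (payoff 1); vs West: West (payoff 7).
Firm B's best responses — vs North: West (payoff 6); vs South: West (payoff 5); vs East: South (payoff 4); vs West: West (payoff 3).
The only mutual best response is (West, West); neither player gains by switching there.

(West, West)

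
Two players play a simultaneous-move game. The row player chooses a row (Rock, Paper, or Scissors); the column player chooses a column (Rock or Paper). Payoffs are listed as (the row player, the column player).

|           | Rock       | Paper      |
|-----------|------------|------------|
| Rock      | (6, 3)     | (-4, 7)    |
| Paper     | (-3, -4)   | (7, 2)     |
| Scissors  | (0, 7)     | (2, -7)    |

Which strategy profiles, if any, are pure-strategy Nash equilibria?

(Paper, Paper)

Find each player's best response to every opponent strategy; NE are the intersections.
The row player's best responses — vs Rock: Rock (payoff 6); vs Paper: Paper (payoff 7).
The column player's best responses — vs Rock: Paper (payoff 7); vs Paper: Paper (payoff 2); vs Scissors: Rock (payoff 7).
The only mutual best response is (Paper, Paper); neither player gains by switching there.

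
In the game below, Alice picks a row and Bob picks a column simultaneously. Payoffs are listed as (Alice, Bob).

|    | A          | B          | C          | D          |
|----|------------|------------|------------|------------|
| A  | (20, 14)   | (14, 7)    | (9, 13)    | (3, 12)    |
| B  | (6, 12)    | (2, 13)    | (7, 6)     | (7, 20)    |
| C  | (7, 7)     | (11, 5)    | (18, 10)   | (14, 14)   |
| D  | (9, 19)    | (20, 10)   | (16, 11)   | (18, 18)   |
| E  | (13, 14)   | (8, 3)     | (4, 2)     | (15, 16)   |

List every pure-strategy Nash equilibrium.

(A, A)

Check mutual best responses: a cell is a NE iff neither player can gain by unilaterally deviating.
Alice's best responses — vs A: A (payoff 20); vs B: D (payoff 20); vs C: C (payoff 18); vs D: D (payoff 18).
Bob's best responses — vs A: A (payoff 14); vs B: D (payoff 20); vs C: D (payoff 14); vs D: A (payoff 19); vs E: D (payoff 16).
The only mutual best response is (A, A); neither player gains by switching there.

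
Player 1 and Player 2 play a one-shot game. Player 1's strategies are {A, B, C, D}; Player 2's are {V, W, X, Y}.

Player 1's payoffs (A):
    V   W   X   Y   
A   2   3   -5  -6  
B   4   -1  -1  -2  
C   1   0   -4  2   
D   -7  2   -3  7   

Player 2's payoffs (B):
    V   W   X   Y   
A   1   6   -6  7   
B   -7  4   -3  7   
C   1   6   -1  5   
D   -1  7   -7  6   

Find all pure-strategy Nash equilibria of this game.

No pure-strategy Nash equilibrium

Find each player's best response to every opponent strategy; NE are the intersections.
Player 1's best responses — vs V: B (payoff 4); vs W: A (payoff 3); vs X: B (payoff -1); vs Y: D (payoff 7).
Player 2's best responses — vs A: Y (payoff 7); vs B: Y (payoff 7); vs C: W (payoff 6); vs D: W (payoff 7).
No cell has both players best-responding. For instance, Player 1's best reply to V is B, but against B Player 2 prefers Y over V.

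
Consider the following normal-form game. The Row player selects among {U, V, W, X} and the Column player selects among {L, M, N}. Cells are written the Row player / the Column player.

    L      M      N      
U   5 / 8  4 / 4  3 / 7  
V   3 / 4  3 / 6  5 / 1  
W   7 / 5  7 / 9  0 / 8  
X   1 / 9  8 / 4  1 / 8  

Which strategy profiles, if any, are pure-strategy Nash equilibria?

No pure-strategy Nash equilibrium

Check mutual best responses: a cell is a NE iff neither player can gain by unilaterally deviating.
The Row player's best responses — vs L: W (payoff 7); vs M: X (payoff 8); vs N: V (payoff 5).
The Column player's best responses — vs U: L (payoff 8); vs V: M (payoff 6); vs W: M (payoff 9); vs X: L (payoff 9).
No cell has both players best-responding. For instance, the Row player's best reply to M is X, but against X the Column player prefers L over M.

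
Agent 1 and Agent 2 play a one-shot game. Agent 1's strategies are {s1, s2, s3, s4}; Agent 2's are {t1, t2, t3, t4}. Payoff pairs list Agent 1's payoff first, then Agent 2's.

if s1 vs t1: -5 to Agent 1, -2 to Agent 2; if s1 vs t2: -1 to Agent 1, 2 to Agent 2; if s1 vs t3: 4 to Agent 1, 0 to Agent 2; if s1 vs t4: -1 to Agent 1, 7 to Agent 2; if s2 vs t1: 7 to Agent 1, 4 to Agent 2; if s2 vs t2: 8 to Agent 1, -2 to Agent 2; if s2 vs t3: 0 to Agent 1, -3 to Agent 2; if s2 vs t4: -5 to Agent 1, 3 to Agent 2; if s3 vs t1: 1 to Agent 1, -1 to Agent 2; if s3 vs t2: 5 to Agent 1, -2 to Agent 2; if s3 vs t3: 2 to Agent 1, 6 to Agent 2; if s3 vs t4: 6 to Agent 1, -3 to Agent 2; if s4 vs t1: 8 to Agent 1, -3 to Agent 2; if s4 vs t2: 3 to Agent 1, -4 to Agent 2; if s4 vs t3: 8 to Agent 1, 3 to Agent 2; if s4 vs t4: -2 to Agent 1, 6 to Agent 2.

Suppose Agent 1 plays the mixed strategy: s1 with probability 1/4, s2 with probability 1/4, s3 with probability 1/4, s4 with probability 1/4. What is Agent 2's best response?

t4

Compute Agent 2's expected payoff from each pure strategy against the given mix.
t1: (1/4)·(-2) + (1/4)·4 + (1/4)·(-1) + (1/4)·(-3) = -1/2
t2: (1/4)·2 + (1/4)·(-2) + (1/4)·(-2) + (1/4)·(-4) = -3/2
t3: (1/4)·0 + (1/4)·(-3) + (1/4)·6 + (1/4)·3 = 3/2
t4: (1/4)·7 + (1/4)·3 + (1/4)·(-3) + (1/4)·6 = 13/4
Highest expected payoff is 13/4, from t4.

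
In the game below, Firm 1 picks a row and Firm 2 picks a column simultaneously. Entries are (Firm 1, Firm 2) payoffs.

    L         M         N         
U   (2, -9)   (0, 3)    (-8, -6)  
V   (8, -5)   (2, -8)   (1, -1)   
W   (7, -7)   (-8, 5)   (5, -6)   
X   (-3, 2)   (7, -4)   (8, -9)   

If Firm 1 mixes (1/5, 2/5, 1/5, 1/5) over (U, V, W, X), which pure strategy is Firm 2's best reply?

M

Compute Firm 2's expected payoff from each pure strategy against the given mix.
L: (1/5)·(-9) + (2/5)·(-5) + (1/5)·(-7) + (1/5)·2 = -24/5
M: (1/5)·3 + (2/5)·(-8) + (1/5)·5 + (1/5)·(-4) = -12/5
N: (1/5)·(-6) + (2/5)·(-1) + (1/5)·(-6) + (1/5)·(-9) = -23/5
Highest expected payoff is -12/5, from M.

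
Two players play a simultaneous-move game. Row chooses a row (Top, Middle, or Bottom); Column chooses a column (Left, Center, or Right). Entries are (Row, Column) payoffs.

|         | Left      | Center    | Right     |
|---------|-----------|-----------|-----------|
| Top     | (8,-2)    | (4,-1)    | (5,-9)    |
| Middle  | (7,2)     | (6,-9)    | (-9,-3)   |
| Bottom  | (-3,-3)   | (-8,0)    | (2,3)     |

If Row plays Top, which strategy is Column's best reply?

With Row fixed at Top, Column's payoffs are: Left → -2, Center → -1, Right → -9.
The maximum is -1, achieved by Center.

Center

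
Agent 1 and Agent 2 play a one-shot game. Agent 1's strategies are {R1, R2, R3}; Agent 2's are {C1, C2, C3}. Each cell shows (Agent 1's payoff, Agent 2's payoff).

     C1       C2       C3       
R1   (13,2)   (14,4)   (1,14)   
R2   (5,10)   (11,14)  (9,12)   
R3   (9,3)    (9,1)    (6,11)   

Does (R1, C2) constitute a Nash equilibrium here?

No

Holding Agent 2 at C2: Agent 1 gets 14 from R1, versus 11 from R2, 9 from R3. No profitable deviation for Agent 1.
Holding Agent 1 at R1: Agent 2 gets 4 from C2 but could get 14 by switching to C3. Agent 2 has a profitable deviation.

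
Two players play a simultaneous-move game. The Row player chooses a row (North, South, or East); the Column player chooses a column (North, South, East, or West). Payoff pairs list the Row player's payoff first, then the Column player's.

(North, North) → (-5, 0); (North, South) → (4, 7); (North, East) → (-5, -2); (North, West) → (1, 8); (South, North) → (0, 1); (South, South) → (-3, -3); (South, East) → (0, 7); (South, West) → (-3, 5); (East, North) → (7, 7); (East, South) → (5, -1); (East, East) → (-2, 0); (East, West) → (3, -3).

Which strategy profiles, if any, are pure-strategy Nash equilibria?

(South, East) and (East, North)

Find each player's best response to every opponent strategy; NE are the intersections.
The Row player's best responses — vs North: East (payoff 7); vs South: East (payoff 5); vs East: South (payoff 0); vs West: East (payoff 3).
The Column player's best responses — vs North: West (payoff 8); vs South: East (payoff 7); vs East: North (payoff 7).
Mutual best responses occur at (South, East) and (East, North); at each, neither player gains by switching.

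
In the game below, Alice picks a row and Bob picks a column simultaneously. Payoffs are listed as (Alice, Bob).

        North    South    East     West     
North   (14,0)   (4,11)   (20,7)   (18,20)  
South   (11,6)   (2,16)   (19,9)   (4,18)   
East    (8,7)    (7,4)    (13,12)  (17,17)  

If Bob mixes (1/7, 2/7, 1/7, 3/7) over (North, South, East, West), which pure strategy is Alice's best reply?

Alice's best reply maximizes expected payoff against the mix.
North: (1/7)·14 + (2/7)·4 + (1/7)·20 + (3/7)·18 = 96/7
South: (1/7)·11 + (2/7)·2 + (1/7)·19 + (3/7)·4 = 46/7
East: (1/7)·8 + (2/7)·7 + (1/7)·13 + (3/7)·17 = 86/7
Highest expected payoff is 96/7, from North.

North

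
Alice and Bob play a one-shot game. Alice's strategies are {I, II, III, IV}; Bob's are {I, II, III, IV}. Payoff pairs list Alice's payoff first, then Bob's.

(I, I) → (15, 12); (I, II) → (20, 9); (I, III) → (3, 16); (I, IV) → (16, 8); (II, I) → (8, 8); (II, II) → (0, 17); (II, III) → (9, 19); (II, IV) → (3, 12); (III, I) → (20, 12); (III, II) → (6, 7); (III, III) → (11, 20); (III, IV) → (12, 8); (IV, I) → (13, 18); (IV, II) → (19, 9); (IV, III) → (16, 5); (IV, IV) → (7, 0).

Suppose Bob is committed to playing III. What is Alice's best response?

IV

With Bob fixed at III, Alice's payoffs are: I → 3, II → 9, III → 11, IV → 16.
The maximum is 16, achieved by IV.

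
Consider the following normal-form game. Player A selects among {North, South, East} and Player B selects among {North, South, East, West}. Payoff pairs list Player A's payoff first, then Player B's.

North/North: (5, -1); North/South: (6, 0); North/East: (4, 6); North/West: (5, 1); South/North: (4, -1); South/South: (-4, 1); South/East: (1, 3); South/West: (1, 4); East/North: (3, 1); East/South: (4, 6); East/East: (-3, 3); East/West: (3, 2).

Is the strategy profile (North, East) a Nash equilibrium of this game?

Holding Player B at East: Player A gets 4 from North, versus 1 from South, -3 from East. No profitable deviation for Player A.
Holding Player A at North: Player B gets 6 from East, versus -1 from North, 0 from South, 1 from West. No profitable deviation for Player B either.

Yes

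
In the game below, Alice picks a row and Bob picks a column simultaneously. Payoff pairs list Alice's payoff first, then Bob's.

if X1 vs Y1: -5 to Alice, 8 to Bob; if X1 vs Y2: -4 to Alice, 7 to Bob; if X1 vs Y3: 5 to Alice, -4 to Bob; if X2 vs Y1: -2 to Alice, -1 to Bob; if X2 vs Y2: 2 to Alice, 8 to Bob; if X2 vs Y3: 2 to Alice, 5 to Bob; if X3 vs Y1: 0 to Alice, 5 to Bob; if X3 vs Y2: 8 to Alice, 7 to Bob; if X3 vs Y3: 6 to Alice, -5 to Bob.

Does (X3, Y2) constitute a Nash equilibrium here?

Yes

Holding Bob at Y2: Alice gets 8 from X3, versus -4 from X1, 2 from X2. No profitable deviation for Alice.
Holding Alice at X3: Bob gets 7 from Y2, versus 5 from Y1, -5 from Y3. No profitable deviation for Bob either.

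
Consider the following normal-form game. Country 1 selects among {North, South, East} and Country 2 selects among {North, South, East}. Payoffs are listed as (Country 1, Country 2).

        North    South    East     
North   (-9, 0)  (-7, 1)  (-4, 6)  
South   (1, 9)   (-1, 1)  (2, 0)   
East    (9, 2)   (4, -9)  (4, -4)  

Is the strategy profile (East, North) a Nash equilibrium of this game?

Holding Country 2 at North: Country 1 gets 9 from East, versus -9 from North, 1 from South. No profitable deviation for Country 1.
Holding Country 1 at East: Country 2 gets 2 from North, versus -9 from South, -4 from East. No profitable deviation for Country 2 either.

Yes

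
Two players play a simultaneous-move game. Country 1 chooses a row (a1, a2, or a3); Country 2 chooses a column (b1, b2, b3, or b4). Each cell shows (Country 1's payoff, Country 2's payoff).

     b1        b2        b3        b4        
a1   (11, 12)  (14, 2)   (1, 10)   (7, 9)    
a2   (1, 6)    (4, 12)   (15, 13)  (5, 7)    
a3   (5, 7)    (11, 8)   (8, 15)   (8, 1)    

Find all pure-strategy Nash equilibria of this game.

A profile is a Nash equilibrium when each player is best-responding to the other.
Country 1's best responses — vs b1: a1 (payoff 11); vs b2: a1 (payoff 14); vs b3: a2 (payoff 15); vs b4: a3 (payoff 8).
Country 2's best responses — vs a1: b1 (payoff 12); vs a2: b3 (payoff 13); vs a3: b3 (payoff 15).
Mutual best responses occur at (a1, b1) and (a2, b3); at each, neither player gains by switching.

(a1, b1) and (a2, b3)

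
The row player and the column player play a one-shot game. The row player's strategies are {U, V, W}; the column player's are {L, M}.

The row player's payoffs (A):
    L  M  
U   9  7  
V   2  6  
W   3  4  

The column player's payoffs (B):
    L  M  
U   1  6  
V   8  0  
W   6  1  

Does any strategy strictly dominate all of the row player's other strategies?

Check whether one of the row player's strategies beats all alternatives regardless of what the opponent does.
U strictly dominates: vs L: 9 > each of {2, 3}; vs M: 7 > each of {6, 4}.

U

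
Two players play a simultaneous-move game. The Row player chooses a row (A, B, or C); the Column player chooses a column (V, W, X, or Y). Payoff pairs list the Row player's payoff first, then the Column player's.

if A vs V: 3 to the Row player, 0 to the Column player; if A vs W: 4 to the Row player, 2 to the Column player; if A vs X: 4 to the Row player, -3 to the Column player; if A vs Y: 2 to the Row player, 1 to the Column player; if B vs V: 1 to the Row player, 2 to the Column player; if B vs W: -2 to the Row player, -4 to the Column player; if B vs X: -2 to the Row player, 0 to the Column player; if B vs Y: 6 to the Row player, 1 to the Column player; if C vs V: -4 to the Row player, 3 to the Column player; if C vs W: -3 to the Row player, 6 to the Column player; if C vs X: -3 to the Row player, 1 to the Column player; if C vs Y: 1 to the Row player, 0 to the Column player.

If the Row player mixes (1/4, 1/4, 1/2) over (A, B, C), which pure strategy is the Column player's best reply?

W

The Column player's best reply maximizes expected payoff against the mix.
V: (1/4)·0 + (1/4)·2 + (1/2)·3 = 2
W: (1/4)·2 + (1/4)·(-4) + (1/2)·6 = 5/2
X: (1/4)·(-3) + (1/4)·0 + (1/2)·1 = -1/4
Y: (1/4)·1 + (1/4)·1 + (1/2)·0 = 1/2
Highest expected payoff is 5/2, from W.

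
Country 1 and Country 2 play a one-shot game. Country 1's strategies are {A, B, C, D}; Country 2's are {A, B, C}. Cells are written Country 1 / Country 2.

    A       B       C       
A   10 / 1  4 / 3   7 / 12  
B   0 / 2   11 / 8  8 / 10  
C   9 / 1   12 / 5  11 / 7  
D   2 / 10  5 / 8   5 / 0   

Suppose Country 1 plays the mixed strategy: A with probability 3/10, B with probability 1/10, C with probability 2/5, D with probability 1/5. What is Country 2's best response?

Compute Country 2's expected payoff from each pure strategy against the given mix.
A: (3/10)·1 + (1/10)·2 + (2/5)·1 + (1/5)·10 = 29/10
B: (3/10)·3 + (1/10)·8 + (2/5)·5 + (1/5)·8 = 53/10
C: (3/10)·12 + (1/10)·10 + (2/5)·7 + (1/5)·0 = 37/5
Highest expected payoff is 37/5, from C.

C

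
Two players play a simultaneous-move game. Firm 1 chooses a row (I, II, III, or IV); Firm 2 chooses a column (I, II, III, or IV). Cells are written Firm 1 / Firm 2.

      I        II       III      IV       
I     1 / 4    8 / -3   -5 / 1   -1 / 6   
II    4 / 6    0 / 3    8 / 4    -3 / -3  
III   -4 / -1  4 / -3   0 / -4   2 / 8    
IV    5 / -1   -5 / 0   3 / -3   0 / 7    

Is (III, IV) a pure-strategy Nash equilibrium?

Yes

Holding Firm 2 at IV: Firm 1 gets 2 from III, versus -1 from I, -3 from II, 0 from IV. No profitable deviation for Firm 1.
Holding Firm 1 at III: Firm 2 gets 8 from IV, versus -1 from I, -3 from II, -4 from III. No profitable deviation for Firm 2 either.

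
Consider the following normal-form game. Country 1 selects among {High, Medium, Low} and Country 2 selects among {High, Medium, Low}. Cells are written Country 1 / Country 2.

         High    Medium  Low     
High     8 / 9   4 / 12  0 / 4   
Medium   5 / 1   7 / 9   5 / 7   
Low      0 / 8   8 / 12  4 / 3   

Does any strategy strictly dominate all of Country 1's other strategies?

Check whether one of Country 1's strategies beats all alternatives regardless of what the opponent does.
High is not dominant: against Medium, Medium gives 7 > 4.
Medium is not dominant: against High, High gives 8 > 5.
Low is not dominant: against High, High gives 8 > 0.
No single strategy is best against every opponent action.

No strictly dominant strategy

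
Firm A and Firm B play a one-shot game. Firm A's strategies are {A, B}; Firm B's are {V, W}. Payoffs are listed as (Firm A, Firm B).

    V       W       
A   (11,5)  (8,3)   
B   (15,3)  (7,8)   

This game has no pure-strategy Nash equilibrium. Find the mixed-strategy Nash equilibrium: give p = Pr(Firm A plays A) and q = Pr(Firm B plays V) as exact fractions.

p = 5/7, q = 1/5

In a mixed NE each player is indifferent between their pure strategies, so the opponent's mix sets the indifference.
Firm B indifferent between V and W: p·5 + (1−p)·3 = p·3 + (1−p)·8 ⟹ 3 + 2p = 8 + (-5)p ⟹ p = 5/7.
Firm A indifferent between A and B: q·11 + (1−q)·8 = q·15 + (1−q)·7 ⟹ 8 + 3q = 7 + 8q ⟹ q = 1/5.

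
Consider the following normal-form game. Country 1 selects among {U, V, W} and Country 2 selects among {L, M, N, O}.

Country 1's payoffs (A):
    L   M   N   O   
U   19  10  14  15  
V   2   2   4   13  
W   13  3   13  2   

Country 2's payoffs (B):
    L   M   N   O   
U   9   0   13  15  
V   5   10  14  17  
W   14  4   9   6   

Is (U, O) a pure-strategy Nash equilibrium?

Holding Country 2 at O: Country 1 gets 15 from U, versus 13 from V, 2 from W. No profitable deviation for Country 1.
Holding Country 1 at U: Country 2 gets 15 from O, versus 9 from L, 0 from M, 13 from N. No profitable deviation for Country 2 either.

Yes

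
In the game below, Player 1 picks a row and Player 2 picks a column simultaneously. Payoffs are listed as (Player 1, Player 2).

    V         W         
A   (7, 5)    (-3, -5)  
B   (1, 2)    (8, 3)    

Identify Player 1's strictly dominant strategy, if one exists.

A strategy is strictly dominant if it gives Player 1 a strictly higher payoff than every other strategy, against every choice by the opponent.
A is not dominant: against W, B gives 8 > -3.
B is not dominant: against V, A gives 7 > 1.
No single strategy is best against every opponent action.

No strictly dominant strategy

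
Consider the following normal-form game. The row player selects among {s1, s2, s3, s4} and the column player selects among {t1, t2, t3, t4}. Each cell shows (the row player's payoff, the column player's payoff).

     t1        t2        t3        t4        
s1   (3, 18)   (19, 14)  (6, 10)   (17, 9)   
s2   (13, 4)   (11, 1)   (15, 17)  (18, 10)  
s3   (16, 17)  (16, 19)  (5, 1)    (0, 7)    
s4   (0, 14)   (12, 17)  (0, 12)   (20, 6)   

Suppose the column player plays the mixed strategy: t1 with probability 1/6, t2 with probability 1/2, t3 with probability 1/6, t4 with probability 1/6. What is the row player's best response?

s1

The row player's best reply maximizes expected payoff against the mix.
s1: (1/6)·3 + (1/2)·19 + (1/6)·6 + (1/6)·17 = 83/6
s2: (1/6)·13 + (1/2)·11 + (1/6)·15 + (1/6)·18 = 79/6
s3: (1/6)·16 + (1/2)·16 + (1/6)·5 + (1/6)·0 = 23/2
s4: (1/6)·0 + (1/2)·12 + (1/6)·0 + (1/6)·20 = 28/3
Highest expected payoff is 83/6, from s1.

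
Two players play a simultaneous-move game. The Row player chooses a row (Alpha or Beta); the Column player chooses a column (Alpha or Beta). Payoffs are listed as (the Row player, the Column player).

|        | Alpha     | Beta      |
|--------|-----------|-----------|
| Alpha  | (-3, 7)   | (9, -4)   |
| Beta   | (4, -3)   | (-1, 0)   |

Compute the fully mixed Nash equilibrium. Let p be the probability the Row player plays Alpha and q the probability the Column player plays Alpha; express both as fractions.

p = 3/14, q = 10/17

Each player's mixing probability is pinned down by making the *other* player indifferent.
The Column player indifferent between Alpha and Beta: p·7 + (1−p)·(-3) = p·(-4) + (1−p)·0 ⟹ (-3) + 10p = 0 + (-4)p ⟹ p = 3/14.
The Row player indifferent between Alpha and Beta: q·(-3) + (1−q)·9 = q·4 + (1−q)·(-1) ⟹ 9 + (-12)q = (-1) + 5q ⟹ q = 10/17.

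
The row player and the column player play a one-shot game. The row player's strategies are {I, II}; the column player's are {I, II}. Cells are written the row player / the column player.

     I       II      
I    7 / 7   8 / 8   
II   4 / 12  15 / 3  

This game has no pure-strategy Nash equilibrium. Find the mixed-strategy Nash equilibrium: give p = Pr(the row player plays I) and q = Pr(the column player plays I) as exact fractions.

p = 9/10, q = 7/10

Each player's mixing probability is pinned down by making the *other* player indifferent.
The column player indifferent between I and II: p·7 + (1−p)·12 = p·8 + (1−p)·3 ⟹ 12 + (-5)p = 3 + 5p ⟹ p = 9/10.
The row player indifferent between I and II: q·7 + (1−q)·8 = q·4 + (1−q)·15 ⟹ 8 + (-1)q = 15 + (-11)q ⟹ q = 7/10.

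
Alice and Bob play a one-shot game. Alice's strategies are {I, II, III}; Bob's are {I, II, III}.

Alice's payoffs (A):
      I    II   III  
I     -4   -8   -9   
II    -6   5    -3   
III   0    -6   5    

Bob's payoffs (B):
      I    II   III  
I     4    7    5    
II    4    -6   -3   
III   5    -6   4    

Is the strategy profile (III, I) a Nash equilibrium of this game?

Yes

Holding Bob at I: Alice gets 0 from III, versus -4 from I, -6 from II. No profitable deviation for Alice.
Holding Alice at III: Bob gets 5 from I, versus -6 from II, 4 from III. No profitable deviation for Bob either.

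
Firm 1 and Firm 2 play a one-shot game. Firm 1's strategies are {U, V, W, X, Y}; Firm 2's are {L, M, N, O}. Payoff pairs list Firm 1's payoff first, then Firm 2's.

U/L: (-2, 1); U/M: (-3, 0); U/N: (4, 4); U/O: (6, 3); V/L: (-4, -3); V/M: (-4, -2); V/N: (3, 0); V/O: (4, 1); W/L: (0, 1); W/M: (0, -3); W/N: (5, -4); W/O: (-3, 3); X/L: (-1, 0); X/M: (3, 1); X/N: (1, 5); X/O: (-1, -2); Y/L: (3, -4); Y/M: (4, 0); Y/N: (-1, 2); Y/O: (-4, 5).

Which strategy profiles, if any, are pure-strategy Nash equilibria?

Find each player's best response to every opponent strategy; NE are the intersections.
Firm 1's best responses — vs L: Y (payoff 3); vs M: Y (payoff 4); vs N: W (payoff 5); vs O: U (payoff 6).
Firm 2's best responses — vs U: N (payoff 4); vs V: O (payoff 1); vs W: O (payoff 3); vs X: N (payoff 5); vs Y: O (payoff 5).
No cell has both players best-responding. For instance, Firm 1's best reply to O is U, but against U Firm 2 prefers N over O.

None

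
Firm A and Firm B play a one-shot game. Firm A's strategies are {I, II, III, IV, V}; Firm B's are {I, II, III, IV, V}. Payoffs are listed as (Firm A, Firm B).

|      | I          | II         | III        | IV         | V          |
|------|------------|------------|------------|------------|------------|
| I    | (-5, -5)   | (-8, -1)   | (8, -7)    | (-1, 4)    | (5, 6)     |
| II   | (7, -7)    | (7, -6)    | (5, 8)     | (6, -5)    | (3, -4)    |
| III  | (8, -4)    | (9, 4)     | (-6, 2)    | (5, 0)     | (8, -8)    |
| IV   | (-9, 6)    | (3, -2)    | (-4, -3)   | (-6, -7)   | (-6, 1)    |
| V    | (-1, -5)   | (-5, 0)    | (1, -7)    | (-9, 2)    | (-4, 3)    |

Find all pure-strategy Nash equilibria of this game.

(III, II)

Find each player's best response to every opponent strategy; NE are the intersections.
Firm A's best responses — vs I: III (payoff 8); vs II: III (payoff 9); vs III: I (payoff 8); vs IV: II (payoff 6); vs V: III (payoff 8).
Firm B's best responses — vs I: V (payoff 6); vs II: III (payoff 8); vs III: II (payoff 4); vs IV: I (payoff 6); vs V: V (payoff 3).
The only mutual best response is (III, II); neither player gains by switching there.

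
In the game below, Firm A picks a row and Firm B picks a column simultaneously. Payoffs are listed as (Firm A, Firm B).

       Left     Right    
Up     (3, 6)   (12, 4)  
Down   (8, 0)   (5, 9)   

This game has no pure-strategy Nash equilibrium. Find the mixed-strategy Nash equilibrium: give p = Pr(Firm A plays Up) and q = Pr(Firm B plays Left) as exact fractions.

p = 9/11, q = 7/12

In a mixed NE each player is indifferent between their pure strategies, so the opponent's mix sets the indifference.
Firm B indifferent between Left and Right: p·6 + (1−p)·0 = p·4 + (1−p)·9 ⟹ 0 + 6p = 9 + (-5)p ⟹ p = 9/11.
Firm A indifferent between Up and Down: q·3 + (1−q)·12 = q·8 + (1−q)·5 ⟹ 12 + (-9)q = 5 + 3q ⟹ q = 7/12.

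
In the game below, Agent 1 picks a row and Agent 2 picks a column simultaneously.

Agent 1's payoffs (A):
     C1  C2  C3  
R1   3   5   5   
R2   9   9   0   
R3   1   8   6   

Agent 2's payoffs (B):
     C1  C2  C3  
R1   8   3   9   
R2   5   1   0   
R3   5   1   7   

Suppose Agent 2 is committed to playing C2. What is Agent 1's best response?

R2

With Agent 2 fixed at C2, Agent 1's payoffs are: R1 → 5, R2 → 9, R3 → 8.
The maximum is 9, achieved by R2.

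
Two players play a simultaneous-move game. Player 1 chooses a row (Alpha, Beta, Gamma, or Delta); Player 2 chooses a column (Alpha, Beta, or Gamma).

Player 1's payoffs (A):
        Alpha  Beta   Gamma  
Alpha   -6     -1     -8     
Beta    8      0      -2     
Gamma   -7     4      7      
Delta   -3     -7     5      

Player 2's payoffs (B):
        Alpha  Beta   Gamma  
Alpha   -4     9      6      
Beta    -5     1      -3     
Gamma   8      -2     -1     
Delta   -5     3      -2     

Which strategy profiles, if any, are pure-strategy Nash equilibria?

A profile is a Nash equilibrium when each player is best-responding to the other.
Player 1's best responses — vs Alpha: Beta (payoff 8); vs Beta: Gamma (payoff 4); vs Gamma: Gamma (payoff 7).
Player 2's best responses — vs Alpha: Beta (payoff 9); vs Beta: Beta (payoff 1); vs Gamma: Alpha (payoff 8); vs Delta: Beta (payoff 3).
No cell has both players best-responding. For instance, Player 1's best reply to Alpha is Beta, but against Beta Player 2 prefers Beta over Alpha.

None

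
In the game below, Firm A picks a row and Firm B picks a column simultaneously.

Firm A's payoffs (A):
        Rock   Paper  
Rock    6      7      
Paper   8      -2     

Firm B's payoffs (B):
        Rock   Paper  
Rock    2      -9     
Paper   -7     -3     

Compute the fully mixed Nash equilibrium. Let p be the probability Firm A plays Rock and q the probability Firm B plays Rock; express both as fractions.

p = 4/15, q = 9/11

In a mixed NE each player is indifferent between their pure strategies, so the opponent's mix sets the indifference.
Firm B indifferent between Rock and Paper: p·2 + (1−p)·(-7) = p·(-9) + (1−p)·(-3) ⟹ (-7) + 9p = (-3) + (-6)p ⟹ p = 4/15.
Firm A indifferent between Rock and Paper: q·6 + (1−q)·7 = q·8 + (1−q)·(-2) ⟹ 7 + (-1)q = (-2) + 10q ⟹ q = 9/11.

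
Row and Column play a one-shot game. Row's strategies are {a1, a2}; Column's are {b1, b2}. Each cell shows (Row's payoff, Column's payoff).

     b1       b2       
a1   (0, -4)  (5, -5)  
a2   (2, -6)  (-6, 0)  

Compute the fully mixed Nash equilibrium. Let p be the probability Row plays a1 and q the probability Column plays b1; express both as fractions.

p = 6/7, q = 11/13

In a mixed NE each player is indifferent between their pure strategies, so the opponent's mix sets the indifference.
Column indifferent between b1 and b2: p·(-4) + (1−p)·(-6) = p·(-5) + (1−p)·0 ⟹ (-6) + 2p = 0 + (-5)p ⟹ p = 6/7.
Row indifferent between a1 and a2: q·0 + (1−q)·5 = q·2 + (1−q)·(-6) ⟹ 5 + (-5)q = (-6) + 8q ⟹ q = 11/13.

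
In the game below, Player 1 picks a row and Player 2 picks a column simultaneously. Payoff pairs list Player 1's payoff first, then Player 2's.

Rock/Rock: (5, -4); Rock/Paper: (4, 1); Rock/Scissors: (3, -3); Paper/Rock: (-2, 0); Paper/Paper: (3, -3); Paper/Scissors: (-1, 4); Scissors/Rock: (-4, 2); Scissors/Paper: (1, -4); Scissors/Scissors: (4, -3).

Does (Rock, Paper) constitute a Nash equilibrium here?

Yes

Holding Player 2 at Paper: Player 1 gets 4 from Rock, versus 3 from Paper, 1 from Scissors. No profitable deviation for Player 1.
Holding Player 1 at Rock: Player 2 gets 1 from Paper, versus -4 from Rock, -3 from Scissors. No profitable deviation for Player 2 either.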